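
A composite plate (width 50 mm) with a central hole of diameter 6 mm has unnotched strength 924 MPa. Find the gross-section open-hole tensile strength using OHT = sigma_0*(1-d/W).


OHT = sigma_0*(1-d/W) = 924*(1-6/50) = 813.1 MPa

813.1 MPa


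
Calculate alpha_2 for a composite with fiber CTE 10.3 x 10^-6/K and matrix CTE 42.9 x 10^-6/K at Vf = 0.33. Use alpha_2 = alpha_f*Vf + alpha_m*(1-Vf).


alpha_2 = alpha_f*Vf + alpha_m*(1-Vf) = 10.3*0.33 + 42.9*0.67 = 32.1 x 10^-6/K

32.1 x 10^-6/K


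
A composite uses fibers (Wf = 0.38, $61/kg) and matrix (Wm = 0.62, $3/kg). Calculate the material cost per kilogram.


Cost = cost_f*Wf + cost_m*Wm = 61*0.38 + 3*0.62 = $25.04/kg

$25.04/kg


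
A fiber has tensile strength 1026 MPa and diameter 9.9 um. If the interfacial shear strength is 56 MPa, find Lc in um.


Lc = sigma_f * d / (2 * tau_i) = 1026 * 9.9 / (2 * 56) = 90.7 um

90.7 um


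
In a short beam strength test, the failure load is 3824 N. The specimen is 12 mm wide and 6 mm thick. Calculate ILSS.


ILSS = 3F/(4bh) = 3*3824/(4*12*6) = 39.83 MPa

39.83 MPa


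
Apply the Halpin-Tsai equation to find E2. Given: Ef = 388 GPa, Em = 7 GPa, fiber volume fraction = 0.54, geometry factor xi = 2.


eta = (Ef/Em - 1)/(Ef/Em + xi) = (55.4286 - 1)/(55.4286 + 2) = 0.9478
E2 = Em*(1+xi*eta*Vf)/(1-eta*Vf) = 29.01 GPa

29.01 GPa


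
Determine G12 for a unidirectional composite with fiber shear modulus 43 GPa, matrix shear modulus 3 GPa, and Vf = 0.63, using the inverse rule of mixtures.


1/G12 = Vf/Gf + (1-Vf)/Gm = 0.63/43 + 0.37/3
G12 = 7.25 GPa

7.25 GPa


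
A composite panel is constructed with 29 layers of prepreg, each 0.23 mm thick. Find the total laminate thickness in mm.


h = n * t_ply = 29 * 0.23 = 6.67 mm

6.67 mm


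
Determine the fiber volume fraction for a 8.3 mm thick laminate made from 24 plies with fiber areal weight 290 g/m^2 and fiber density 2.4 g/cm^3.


Vf = n * FAW / (rho_f * h * 1000) = 24 * 290 / (2.4 * 8.3 * 1000) = 0.3494

0.3494


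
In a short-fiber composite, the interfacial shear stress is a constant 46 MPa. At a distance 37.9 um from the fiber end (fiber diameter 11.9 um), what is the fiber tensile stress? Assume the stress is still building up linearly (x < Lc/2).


Force balance: sigma_f * (pi*d^2/4) = tau * (pi*d) * x  ->  sigma_f = 4 * tau * x / d
sigma_f = 4 * 46 * 37.9 / 11.9 = 586.0 MPa

586.0 MPa


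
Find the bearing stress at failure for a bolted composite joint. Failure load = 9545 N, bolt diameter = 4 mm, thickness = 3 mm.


sigma_br = F/(d*h) = 9545/(4*3) = 795.4 MPa

795.4 MPa


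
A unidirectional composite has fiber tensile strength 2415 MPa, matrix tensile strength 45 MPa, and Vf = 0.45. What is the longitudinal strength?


sigma_1 = sigma_f*Vf + sigma_m*(1-Vf) = 2415*0.45 + 45*0.55 = 1111.5 MPa

1111.5 MPa


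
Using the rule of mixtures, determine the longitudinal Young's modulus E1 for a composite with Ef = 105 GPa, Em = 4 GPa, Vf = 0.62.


E1 = Ef*Vf + Em*(1-Vf) = 105*0.62 + 4*0.38 = 66.62 GPa

66.62 GPa


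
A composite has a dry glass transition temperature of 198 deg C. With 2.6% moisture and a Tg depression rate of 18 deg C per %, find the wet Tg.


Tg_wet = Tg_dry - k*moisture = 198 - 18*2.6 = 151.2 deg C

151.2 deg C


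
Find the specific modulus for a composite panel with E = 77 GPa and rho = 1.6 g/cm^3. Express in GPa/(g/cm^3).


Specific stiffness = E/rho = 77/1.6 = 48.1 GPa/(g/cm^3)

48.1 GPa/(g/cm^3)


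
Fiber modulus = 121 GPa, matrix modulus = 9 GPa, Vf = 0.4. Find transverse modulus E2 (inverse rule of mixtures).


1/E2 = Vf/Ef + (1-Vf)/Em = 0.4/121 + 0.6/9
E2 = 14.29 GPa

14.29 GPa


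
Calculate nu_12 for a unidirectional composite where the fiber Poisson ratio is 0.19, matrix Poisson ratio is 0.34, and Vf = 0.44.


nu_12 = nu_f*Vf + nu_m*(1-Vf) = 0.19*0.44 + 0.34*0.56 = 0.274

0.274


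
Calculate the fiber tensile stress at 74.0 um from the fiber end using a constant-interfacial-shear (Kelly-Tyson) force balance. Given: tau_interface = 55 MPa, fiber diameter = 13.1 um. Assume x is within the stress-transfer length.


Force balance: sigma_f * (pi*d^2/4) = tau * (pi*d) * x  ->  sigma_f = 4 * tau * x / d
sigma_f = 4 * 55 * 74.0 / 13.1 = 1242.7 MPa

1242.7 MPa


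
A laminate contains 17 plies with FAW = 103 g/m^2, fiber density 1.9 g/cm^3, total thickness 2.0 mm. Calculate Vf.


Vf = n * FAW / (rho_f * h * 1000) = 17 * 103 / (1.9 * 2.0 * 1000) = 0.4608

0.4608


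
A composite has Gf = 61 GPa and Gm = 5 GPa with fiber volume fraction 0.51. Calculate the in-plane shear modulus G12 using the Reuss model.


1/G12 = Vf/Gf + (1-Vf)/Gm = 0.51/61 + 0.49/5
G12 = 9.4 GPa

9.4 GPa


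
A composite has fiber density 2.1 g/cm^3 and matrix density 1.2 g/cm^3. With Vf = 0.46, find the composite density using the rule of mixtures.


rho_c = rho_f*Vf + rho_m*(1-Vf) = 2.1*0.46 + 1.2*0.54 = 1.614 g/cm^3

1.614 g/cm^3


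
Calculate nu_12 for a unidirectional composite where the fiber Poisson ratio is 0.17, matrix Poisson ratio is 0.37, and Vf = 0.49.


nu_12 = nu_f*Vf + nu_m*(1-Vf) = 0.17*0.49 + 0.37*0.51 = 0.272

0.272


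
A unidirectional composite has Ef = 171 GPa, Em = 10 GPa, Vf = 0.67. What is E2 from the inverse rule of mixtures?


1/E2 = Vf/Ef + (1-Vf)/Em = 0.67/171 + 0.33/10
E2 = 27.09 GPa

27.09 GPa


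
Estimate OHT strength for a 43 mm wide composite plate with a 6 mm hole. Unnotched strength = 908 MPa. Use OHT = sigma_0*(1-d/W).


OHT = sigma_0*(1-d/W) = 908*(1-6/43) = 781.3 MPa

781.3 MPa


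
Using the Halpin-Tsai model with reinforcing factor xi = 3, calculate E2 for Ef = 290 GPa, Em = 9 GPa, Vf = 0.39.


eta = (Ef/Em - 1)/(Ef/Em + xi) = (32.2222 - 1)/(32.2222 + 3) = 0.8864
E2 = Em*(1+xi*eta*Vf)/(1-eta*Vf) = 28.02 GPa

28.02 GPa


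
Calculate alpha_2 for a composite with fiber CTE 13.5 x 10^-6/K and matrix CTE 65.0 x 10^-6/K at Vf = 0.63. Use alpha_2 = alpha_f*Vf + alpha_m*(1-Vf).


alpha_2 = alpha_f*Vf + alpha_m*(1-Vf) = 13.5*0.63 + 65.0*0.37 = 32.6 x 10^-6/K

32.6 x 10^-6/K


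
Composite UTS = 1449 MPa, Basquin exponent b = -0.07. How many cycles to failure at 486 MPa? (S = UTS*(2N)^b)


N = 0.5 * (S/UTS)^(1/b) = 0.5 * (486/1449)^(1/-0.07) = 2.9962e+06 cycles

2.9962e+06 cycles


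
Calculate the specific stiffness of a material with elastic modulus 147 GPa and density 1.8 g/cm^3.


Specific stiffness = E/rho = 147/1.8 = 81.7 GPa/(g/cm^3)

81.7 GPa/(g/cm^3)


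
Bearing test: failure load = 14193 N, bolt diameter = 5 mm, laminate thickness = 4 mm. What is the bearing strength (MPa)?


sigma_br = F/(d*h) = 14193/(5*4) = 709.7 MPa

709.7 MPa


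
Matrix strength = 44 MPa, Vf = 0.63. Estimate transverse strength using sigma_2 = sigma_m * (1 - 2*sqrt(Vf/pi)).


factor = 1 - 2*sqrt(0.63/pi) = 0.1044
sigma_2 = 44 * 0.1044 = 4.59 MPa

4.59 MPa


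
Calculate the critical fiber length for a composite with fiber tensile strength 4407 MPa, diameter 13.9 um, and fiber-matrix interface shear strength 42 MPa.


Lc = sigma_f * d / (2 * tau_i) = 4407 * 13.9 / (2 * 42) = 729.3 um

729.3 um


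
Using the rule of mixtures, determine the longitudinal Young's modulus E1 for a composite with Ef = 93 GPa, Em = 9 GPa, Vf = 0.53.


E1 = Ef*Vf + Em*(1-Vf) = 93*0.53 + 9*0.47 = 53.52 GPa

53.52 GPa


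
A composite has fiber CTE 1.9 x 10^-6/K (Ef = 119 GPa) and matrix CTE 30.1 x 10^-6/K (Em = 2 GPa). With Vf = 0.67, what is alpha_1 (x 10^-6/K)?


E1 = Ef*Vf + Em*(1-Vf) = 80.39
alpha_1 = (alpha_f*Ef*Vf + alpha_m*Em*(1-Vf))/E1 = 2.13 x 10^-6/K

2.13 x 10^-6/K


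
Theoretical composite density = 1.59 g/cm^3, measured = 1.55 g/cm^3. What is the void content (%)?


Void% = (rho_theo - rho_actual)/rho_theo * 100 = (1.59 - 1.55)/1.59 * 100 = 2.52%

2.52%


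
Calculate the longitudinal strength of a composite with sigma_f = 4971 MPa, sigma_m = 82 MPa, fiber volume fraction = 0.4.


sigma_1 = sigma_f*Vf + sigma_m*(1-Vf) = 4971*0.4 + 82*0.6 = 2037.6 MPa

2037.6 MPa


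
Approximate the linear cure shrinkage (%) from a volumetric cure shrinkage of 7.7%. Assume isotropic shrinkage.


Linear shrinkage ≈ vol_shrink/3 = 7.7/3 = 2.567%

2.567%


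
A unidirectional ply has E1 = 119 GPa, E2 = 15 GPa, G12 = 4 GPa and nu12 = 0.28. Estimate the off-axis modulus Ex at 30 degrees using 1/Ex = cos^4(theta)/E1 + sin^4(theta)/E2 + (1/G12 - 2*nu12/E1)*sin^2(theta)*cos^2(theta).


cos^4(30) = 0.5625, sin^4(30) = 0.0625, sin^2(30)*cos^2(30) = 0.1875
1/G12 - 2*nu12/E1 = 1/4 - 2*0.28/119 = 0.245294 GPa^-1
1/Ex = 0.5625/119 + 0.0625/15 + 0.245294*0.1875 = 0.0548862 GPa^-1
Ex = 18.22 GPa

18.22 GPa


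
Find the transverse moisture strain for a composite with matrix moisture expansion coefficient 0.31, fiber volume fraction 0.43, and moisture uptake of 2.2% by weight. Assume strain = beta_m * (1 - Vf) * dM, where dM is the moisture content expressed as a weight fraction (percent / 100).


dM = 2.2/100 = 0.022
strain = beta_m * (1-Vf) * dM = 0.31 * 0.57 * 0.022 = 0.0038874

0.0038874


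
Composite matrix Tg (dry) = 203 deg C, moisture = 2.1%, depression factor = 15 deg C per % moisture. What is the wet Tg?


Tg_wet = Tg_dry - k*moisture = 203 - 15*2.1 = 171.5 deg C

171.5 deg C


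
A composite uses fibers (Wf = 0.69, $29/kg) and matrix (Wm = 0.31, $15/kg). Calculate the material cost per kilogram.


Cost = cost_f*Wf + cost_m*Wm = 29*0.69 + 15*0.31 = $24.66/kg

$24.66/kg


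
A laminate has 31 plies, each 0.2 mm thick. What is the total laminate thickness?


h = n * t_ply = 31 * 0.2 = 6.2 mm

6.2 mm


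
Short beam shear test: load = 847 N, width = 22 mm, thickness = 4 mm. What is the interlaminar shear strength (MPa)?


ILSS = 3F/(4bh) = 3*847/(4*22*4) = 7.22 MPa

7.22 MPa


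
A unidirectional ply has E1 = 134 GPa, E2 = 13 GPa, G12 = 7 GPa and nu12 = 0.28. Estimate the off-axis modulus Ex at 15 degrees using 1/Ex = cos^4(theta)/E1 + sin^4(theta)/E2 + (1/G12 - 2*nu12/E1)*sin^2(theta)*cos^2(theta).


cos^4(15) = 0.870513, sin^4(15) = 0.004487, sin^2(15)*cos^2(15) = 0.0625
1/G12 - 2*nu12/E1 = 1/7 - 2*0.28/134 = 0.138678 GPa^-1
1/Ex = 0.870513/134 + 0.004487/13 + 0.138678*0.0625 = 0.0155089 GPa^-1
Ex = 64.48 GPa

64.48 GPa


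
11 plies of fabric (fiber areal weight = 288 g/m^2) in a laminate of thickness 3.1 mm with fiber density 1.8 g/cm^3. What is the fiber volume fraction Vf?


Vf = n * FAW / (rho_f * h * 1000) = 11 * 288 / (1.8 * 3.1 * 1000) = 0.5677

0.5677


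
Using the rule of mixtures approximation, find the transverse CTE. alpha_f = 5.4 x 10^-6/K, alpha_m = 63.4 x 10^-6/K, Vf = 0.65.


alpha_2 = alpha_f*Vf + alpha_m*(1-Vf) = 5.4*0.65 + 63.4*0.35 = 25.7 x 10^-6/K

25.7 x 10^-6/K


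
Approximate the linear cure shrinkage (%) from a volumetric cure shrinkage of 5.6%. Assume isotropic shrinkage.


Linear shrinkage ≈ vol_shrink/3 = 5.6/3 = 1.867%

1.867%


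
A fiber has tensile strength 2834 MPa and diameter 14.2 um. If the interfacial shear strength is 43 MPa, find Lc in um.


Lc = sigma_f * d / (2 * tau_i) = 2834 * 14.2 / (2 * 43) = 467.9 um

467.9 um


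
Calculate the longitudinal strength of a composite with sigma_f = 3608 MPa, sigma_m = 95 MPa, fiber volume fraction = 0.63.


sigma_1 = sigma_f*Vf + sigma_m*(1-Vf) = 3608*0.63 + 95*0.37 = 2308.2 MPa

2308.2 MPa


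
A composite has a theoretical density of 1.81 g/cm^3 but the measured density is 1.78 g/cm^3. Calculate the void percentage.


Void% = (rho_theo - rho_actual)/rho_theo * 100 = (1.81 - 1.78)/1.81 * 100 = 1.66%

1.66%


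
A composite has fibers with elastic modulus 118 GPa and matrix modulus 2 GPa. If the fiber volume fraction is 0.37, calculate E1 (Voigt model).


E1 = Ef*Vf + Em*(1-Vf) = 118*0.37 + 2*0.63 = 44.92 GPa

44.92 GPa


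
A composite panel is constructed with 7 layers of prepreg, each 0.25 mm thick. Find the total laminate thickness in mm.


h = n * t_ply = 7 * 0.25 = 1.75 mm

1.75 mm


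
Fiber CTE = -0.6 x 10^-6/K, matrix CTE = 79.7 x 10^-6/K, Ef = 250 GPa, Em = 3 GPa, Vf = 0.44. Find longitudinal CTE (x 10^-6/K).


E1 = Ef*Vf + Em*(1-Vf) = 111.68
alpha_1 = (alpha_f*Ef*Vf + alpha_m*Em*(1-Vf))/E1 = 0.61 x 10^-6/K

0.61 x 10^-6/K


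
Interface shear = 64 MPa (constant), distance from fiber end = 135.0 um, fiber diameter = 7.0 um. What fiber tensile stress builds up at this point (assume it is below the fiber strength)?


Force balance: sigma_f * (pi*d^2/4) = tau * (pi*d) * x  ->  sigma_f = 4 * tau * x / d
sigma_f = 4 * 64 * 135.0 / 7.0 = 4937.1 MPa

4937.1 MPa


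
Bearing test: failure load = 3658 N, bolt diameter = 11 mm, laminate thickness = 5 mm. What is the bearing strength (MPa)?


sigma_br = F/(d*h) = 3658/(11*5) = 66.5 MPa

66.5 MPa


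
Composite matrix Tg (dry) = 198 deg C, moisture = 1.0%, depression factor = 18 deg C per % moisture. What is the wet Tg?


Tg_wet = Tg_dry - k*moisture = 198 - 18*1.0 = 180.0 deg C

180.0 deg C


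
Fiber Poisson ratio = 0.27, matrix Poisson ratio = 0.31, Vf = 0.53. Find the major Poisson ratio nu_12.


nu_12 = nu_f*Vf + nu_m*(1-Vf) = 0.27*0.53 + 0.31*0.47 = 0.2888

0.2888


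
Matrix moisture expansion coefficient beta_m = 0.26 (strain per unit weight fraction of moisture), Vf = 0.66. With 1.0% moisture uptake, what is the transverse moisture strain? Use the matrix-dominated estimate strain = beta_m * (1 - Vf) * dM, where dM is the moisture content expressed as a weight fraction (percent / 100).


dM = 1.0/100 = 0.01
strain = beta_m * (1-Vf) * dM = 0.26 * 0.34 * 0.01 = 0.000884

0.000884


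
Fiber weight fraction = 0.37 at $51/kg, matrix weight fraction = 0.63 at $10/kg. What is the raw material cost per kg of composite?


Cost = cost_f*Wf + cost_m*Wm = 51*0.37 + 10*0.63 = $25.17/kg

$25.17/kg


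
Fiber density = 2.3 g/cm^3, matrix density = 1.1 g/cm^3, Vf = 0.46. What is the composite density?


rho_c = rho_f*Vf + rho_m*(1-Vf) = 2.3*0.46 + 1.1*0.54 = 1.652 g/cm^3

1.652 g/cm^3


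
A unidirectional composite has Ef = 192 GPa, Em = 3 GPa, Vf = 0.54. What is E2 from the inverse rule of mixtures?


1/E2 = Vf/Ef + (1-Vf)/Em = 0.54/192 + 0.46/3
E2 = 6.4 GPa

6.4 GPa


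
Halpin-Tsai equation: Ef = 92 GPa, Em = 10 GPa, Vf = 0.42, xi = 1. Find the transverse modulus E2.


eta = (Ef/Em - 1)/(Ef/Em + xi) = (9.2 - 1)/(9.2 + 1) = 0.8039
E2 = Em*(1+xi*eta*Vf)/(1-eta*Vf) = 20.2 GPa

20.2 GPa


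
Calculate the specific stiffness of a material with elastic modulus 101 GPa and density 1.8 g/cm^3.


Specific stiffness = E/rho = 101/1.8 = 56.1 GPa/(g/cm^3)

56.1 GPa/(g/cm^3)


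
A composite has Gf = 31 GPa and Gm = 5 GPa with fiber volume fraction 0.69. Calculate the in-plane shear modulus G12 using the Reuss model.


1/G12 = Vf/Gf + (1-Vf)/Gm = 0.69/31 + 0.31/5
G12 = 11.87 GPa

11.87 GPa


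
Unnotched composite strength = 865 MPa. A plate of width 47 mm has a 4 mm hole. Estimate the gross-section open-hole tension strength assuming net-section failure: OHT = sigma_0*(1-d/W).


OHT = sigma_0*(1-d/W) = 865*(1-4/47) = 791.4 MPa

791.4 MPa


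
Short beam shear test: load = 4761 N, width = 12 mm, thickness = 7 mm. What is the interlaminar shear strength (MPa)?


ILSS = 3F/(4bh) = 3*4761/(4*12*7) = 42.51 MPa

42.51 MPa


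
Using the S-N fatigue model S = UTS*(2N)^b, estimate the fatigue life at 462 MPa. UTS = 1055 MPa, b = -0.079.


N = 0.5 * (S/UTS)^(1/b) = 0.5 * (462/1055)^(1/-0.079) = 17311.8396 cycles

17311.8396 cycles


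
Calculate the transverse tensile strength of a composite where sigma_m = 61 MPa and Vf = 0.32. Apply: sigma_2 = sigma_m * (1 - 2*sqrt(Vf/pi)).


factor = 1 - 2*sqrt(0.32/pi) = 0.3617
sigma_2 = 61 * 0.3617 = 22.06 MPa

22.06 MPa


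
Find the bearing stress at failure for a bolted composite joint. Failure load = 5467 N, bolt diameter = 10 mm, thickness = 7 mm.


sigma_br = F/(d*h) = 5467/(10*7) = 78.1 MPa

78.1 MPa


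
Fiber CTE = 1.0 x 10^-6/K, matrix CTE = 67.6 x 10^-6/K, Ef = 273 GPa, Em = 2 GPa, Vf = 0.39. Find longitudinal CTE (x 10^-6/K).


E1 = Ef*Vf + Em*(1-Vf) = 107.69
alpha_1 = (alpha_f*Ef*Vf + alpha_m*Em*(1-Vf))/E1 = 1.75 x 10^-6/K

1.75 x 10^-6/K


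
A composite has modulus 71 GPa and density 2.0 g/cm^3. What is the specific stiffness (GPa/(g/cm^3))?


Specific stiffness = E/rho = 71/2.0 = 35.5 GPa/(g/cm^3)

35.5 GPa/(g/cm^3)


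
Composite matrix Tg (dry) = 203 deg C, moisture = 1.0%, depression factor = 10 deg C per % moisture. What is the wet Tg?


Tg_wet = Tg_dry - k*moisture = 203 - 10*1.0 = 193.0 deg C

193.0 deg C


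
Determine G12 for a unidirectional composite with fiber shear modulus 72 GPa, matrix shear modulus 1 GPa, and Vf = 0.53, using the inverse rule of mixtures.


1/G12 = Vf/Gf + (1-Vf)/Gm = 0.53/72 + 0.47/1
G12 = 2.09 GPa

2.09 GPa


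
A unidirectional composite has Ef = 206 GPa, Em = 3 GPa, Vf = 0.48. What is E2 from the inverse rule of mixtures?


1/E2 = Vf/Ef + (1-Vf)/Em = 0.48/206 + 0.52/3
E2 = 5.69 GPa

5.69 GPa


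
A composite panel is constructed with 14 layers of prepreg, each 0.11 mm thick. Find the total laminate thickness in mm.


h = n * t_ply = 14 * 0.11 = 1.54 mm

1.54 mm


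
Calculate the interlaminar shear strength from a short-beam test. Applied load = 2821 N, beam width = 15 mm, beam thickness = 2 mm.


ILSS = 3F/(4bh) = 3*2821/(4*15*2) = 70.53 MPa

70.53 MPa


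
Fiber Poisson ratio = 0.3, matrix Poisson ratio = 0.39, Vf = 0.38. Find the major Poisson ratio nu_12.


nu_12 = nu_f*Vf + nu_m*(1-Vf) = 0.3*0.38 + 0.39*0.62 = 0.3558

0.3558


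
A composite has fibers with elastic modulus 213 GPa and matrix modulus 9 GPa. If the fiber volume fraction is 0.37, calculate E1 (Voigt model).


E1 = Ef*Vf + Em*(1-Vf) = 213*0.37 + 9*0.63 = 84.48 GPa

84.48 GPa


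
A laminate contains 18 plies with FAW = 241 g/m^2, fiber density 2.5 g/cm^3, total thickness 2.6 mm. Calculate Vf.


Vf = n * FAW / (rho_f * h * 1000) = 18 * 241 / (2.5 * 2.6 * 1000) = 0.6674

0.6674


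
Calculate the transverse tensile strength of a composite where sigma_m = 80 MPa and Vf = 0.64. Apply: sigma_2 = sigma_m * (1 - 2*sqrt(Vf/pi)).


factor = 1 - 2*sqrt(0.64/pi) = 0.0973
sigma_2 = 80 * 0.0973 = 7.78 MPa

7.78 MPa


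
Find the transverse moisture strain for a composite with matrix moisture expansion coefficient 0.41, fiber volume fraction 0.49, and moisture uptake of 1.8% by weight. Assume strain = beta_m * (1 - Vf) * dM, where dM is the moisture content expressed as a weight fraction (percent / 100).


dM = 1.8/100 = 0.018
strain = beta_m * (1-Vf) * dM = 0.41 * 0.51 * 0.018 = 0.0037638

0.0037638


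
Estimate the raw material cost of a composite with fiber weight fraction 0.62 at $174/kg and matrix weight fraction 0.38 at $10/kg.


Cost = cost_f*Wf + cost_m*Wm = 174*0.62 + 10*0.38 = $111.68/kg

$111.68/kg


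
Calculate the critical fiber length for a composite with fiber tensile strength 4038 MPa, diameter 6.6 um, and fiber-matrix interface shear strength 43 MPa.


Lc = sigma_f * d / (2 * tau_i) = 4038 * 6.6 / (2 * 43) = 309.9 um

309.9 um


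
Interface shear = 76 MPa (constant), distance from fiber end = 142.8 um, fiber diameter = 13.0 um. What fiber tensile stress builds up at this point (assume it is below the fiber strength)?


Force balance: sigma_f * (pi*d^2/4) = tau * (pi*d) * x  ->  sigma_f = 4 * tau * x / d
sigma_f = 4 * 76 * 142.8 / 13.0 = 3339.3 MPa

3339.3 MPa


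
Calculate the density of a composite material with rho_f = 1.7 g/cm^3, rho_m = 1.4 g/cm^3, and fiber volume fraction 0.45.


rho_c = rho_f*Vf + rho_m*(1-Vf) = 1.7*0.45 + 1.4*0.55 = 1.535 g/cm^3

1.535 g/cm^3


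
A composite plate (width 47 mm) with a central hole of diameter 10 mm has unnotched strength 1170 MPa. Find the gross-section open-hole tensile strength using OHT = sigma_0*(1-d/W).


OHT = sigma_0*(1-d/W) = 1170*(1-10/47) = 921.1 MPa

921.1 MPa


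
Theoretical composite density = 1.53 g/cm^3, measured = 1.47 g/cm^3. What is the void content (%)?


Void% = (rho_theo - rho_actual)/rho_theo * 100 = (1.53 - 1.47)/1.53 * 100 = 3.92%

3.92%


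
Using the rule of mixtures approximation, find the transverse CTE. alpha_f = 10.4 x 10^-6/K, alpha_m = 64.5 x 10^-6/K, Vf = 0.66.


alpha_2 = alpha_f*Vf + alpha_m*(1-Vf) = 10.4*0.66 + 64.5*0.34 = 28.8 x 10^-6/K

28.8 x 10^-6/K


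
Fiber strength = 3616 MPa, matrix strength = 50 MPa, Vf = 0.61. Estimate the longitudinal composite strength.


sigma_1 = sigma_f*Vf + sigma_m*(1-Vf) = 3616*0.61 + 50*0.39 = 2225.3 MPa

2225.3 MPa


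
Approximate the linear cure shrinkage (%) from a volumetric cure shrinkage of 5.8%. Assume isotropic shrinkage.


Linear shrinkage ≈ vol_shrink/3 = 5.8/3 = 1.933%

1.933%


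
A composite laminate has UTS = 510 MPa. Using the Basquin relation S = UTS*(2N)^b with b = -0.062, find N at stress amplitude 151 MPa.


N = 0.5 * (S/UTS)^(1/b) = 0.5 * (151/510)^(1/-0.062) = 1.6775e+08 cycles

1.6775e+08 cycles


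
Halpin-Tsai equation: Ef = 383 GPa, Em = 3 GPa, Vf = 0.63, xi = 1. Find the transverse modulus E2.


eta = (Ef/Em - 1)/(Ef/Em + xi) = (127.6667 - 1)/(127.6667 + 1) = 0.9845
E2 = Em*(1+xi*eta*Vf)/(1-eta*Vf) = 12.8 GPa

12.8 GPa


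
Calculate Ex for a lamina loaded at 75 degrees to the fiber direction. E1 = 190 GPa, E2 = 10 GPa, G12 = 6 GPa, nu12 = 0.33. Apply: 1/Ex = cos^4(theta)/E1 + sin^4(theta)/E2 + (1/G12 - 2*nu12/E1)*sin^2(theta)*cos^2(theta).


cos^4(75) = 0.004487, sin^4(75) = 0.870513, sin^2(75)*cos^2(75) = 0.0625
1/G12 - 2*nu12/E1 = 1/6 - 2*0.33/190 = 0.163193 GPa^-1
1/Ex = 0.004487/190 + 0.870513/10 + 0.163193*0.0625 = 0.0972744 GPa^-1
Ex = 10.28 GPa

10.28 GPa


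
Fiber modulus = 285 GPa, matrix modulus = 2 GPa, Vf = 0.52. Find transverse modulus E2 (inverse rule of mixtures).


1/E2 = Vf/Ef + (1-Vf)/Em = 0.52/285 + 0.48/2
E2 = 4.14 GPa

4.14 GPa


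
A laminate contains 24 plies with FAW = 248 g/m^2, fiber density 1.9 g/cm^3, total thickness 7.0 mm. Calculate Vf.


Vf = n * FAW / (rho_f * h * 1000) = 24 * 248 / (1.9 * 7.0 * 1000) = 0.4475

0.4475


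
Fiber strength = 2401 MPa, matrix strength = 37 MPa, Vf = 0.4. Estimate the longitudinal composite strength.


sigma_1 = sigma_f*Vf + sigma_m*(1-Vf) = 2401*0.4 + 37*0.6 = 982.6 MPa

982.6 MPa


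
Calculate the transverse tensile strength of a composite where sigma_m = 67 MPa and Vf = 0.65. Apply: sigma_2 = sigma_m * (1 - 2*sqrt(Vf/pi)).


factor = 1 - 2*sqrt(0.65/pi) = 0.0903
sigma_2 = 67 * 0.0903 = 6.05 MPa

6.05 MPa


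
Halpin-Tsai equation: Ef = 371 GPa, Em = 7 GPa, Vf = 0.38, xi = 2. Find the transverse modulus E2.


eta = (Ef/Em - 1)/(Ef/Em + xi) = (53.0 - 1)/(53.0 + 2) = 0.9455
E2 = Em*(1+xi*eta*Vf)/(1-eta*Vf) = 18.78 GPa

18.78 GPa


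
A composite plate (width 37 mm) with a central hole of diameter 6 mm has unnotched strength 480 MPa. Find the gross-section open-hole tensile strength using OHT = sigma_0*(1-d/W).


OHT = sigma_0*(1-d/W) = 480*(1-6/37) = 402.2 MPa

402.2 MPa


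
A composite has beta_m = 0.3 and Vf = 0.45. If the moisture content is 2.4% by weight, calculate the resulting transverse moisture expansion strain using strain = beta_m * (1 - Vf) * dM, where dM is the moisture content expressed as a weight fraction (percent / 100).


dM = 2.4/100 = 0.024
strain = beta_m * (1-Vf) * dM = 0.3 * 0.55 * 0.024 = 0.00396

0.00396


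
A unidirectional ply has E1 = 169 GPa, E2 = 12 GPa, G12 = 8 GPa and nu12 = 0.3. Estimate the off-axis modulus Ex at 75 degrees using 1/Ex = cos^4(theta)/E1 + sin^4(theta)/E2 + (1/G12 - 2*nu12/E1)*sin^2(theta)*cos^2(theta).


cos^4(75) = 0.004487, sin^4(75) = 0.870513, sin^2(75)*cos^2(75) = 0.0625
1/G12 - 2*nu12/E1 = 1/8 - 2*0.3/169 = 0.12145 GPa^-1
1/Ex = 0.004487/169 + 0.870513/12 + 0.12145*0.0625 = 0.0801599 GPa^-1
Ex = 12.48 GPa

12.48 GPa


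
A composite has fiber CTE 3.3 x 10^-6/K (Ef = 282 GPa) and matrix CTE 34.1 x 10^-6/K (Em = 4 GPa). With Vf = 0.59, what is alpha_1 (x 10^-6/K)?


E1 = Ef*Vf + Em*(1-Vf) = 168.02
alpha_1 = (alpha_f*Ef*Vf + alpha_m*Em*(1-Vf))/E1 = 3.6 x 10^-6/K

3.6 x 10^-6/K


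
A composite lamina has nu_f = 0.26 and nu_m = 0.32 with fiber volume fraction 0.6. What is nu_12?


nu_12 = nu_f*Vf + nu_m*(1-Vf) = 0.26*0.6 + 0.32*0.4 = 0.284

0.284


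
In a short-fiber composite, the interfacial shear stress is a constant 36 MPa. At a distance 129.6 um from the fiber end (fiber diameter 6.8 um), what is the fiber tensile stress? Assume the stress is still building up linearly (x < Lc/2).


Force balance: sigma_f * (pi*d^2/4) = tau * (pi*d) * x  ->  sigma_f = 4 * tau * x / d
sigma_f = 4 * 36 * 129.6 / 6.8 = 2744.5 MPa

2744.5 MPa


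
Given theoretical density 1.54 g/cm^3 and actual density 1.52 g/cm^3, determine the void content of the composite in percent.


Void% = (rho_theo - rho_actual)/rho_theo * 100 = (1.54 - 1.52)/1.54 * 100 = 1.3%

1.3%


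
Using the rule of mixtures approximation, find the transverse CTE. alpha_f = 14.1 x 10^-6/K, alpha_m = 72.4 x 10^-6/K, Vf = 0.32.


alpha_2 = alpha_f*Vf + alpha_m*(1-Vf) = 14.1*0.32 + 72.4*0.68 = 53.7 x 10^-6/K

53.7 x 10^-6/K


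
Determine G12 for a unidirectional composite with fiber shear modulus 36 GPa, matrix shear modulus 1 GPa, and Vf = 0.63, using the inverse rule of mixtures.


1/G12 = Vf/Gf + (1-Vf)/Gm = 0.63/36 + 0.37/1
G12 = 2.58 GPa

2.58 GPa


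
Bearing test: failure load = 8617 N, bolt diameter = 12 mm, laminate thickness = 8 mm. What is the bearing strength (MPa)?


sigma_br = F/(d*h) = 8617/(12*8) = 89.8 MPa

89.8 MPa


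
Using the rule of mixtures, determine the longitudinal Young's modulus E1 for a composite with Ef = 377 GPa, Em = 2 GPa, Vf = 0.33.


E1 = Ef*Vf + Em*(1-Vf) = 377*0.33 + 2*0.67 = 125.75 GPa

125.75 GPa


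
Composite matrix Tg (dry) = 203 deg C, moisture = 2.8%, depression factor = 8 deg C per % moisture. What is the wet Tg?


Tg_wet = Tg_dry - k*moisture = 203 - 8*2.8 = 180.6 deg C

180.6 deg C


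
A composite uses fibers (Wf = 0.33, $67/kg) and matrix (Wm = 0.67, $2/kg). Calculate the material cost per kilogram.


Cost = cost_f*Wf + cost_m*Wm = 67*0.33 + 2*0.67 = $23.45/kg

$23.45/kg


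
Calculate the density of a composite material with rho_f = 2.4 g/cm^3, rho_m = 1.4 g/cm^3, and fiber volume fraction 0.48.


rho_c = rho_f*Vf + rho_m*(1-Vf) = 2.4*0.48 + 1.4*0.52 = 1.88 g/cm^3

1.88 g/cm^3


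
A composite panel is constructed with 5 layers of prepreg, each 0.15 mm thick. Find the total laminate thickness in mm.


h = n * t_ply = 5 * 0.15 = 0.75 mm

0.75 mm


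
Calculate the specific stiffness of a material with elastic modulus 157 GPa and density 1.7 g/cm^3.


Specific stiffness = E/rho = 157/1.7 = 92.4 GPa/(g/cm^3)

92.4 GPa/(g/cm^3)


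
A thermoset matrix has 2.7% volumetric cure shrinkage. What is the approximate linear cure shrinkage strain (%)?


Linear shrinkage ≈ vol_shrink/3 = 2.7/3 = 0.9%

0.9%


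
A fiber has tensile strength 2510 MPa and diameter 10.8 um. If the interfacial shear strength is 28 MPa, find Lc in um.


Lc = sigma_f * d / (2 * tau_i) = 2510 * 10.8 / (2 * 28) = 484.1 um

484.1 um


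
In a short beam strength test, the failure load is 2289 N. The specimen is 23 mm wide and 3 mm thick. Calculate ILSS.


ILSS = 3F/(4bh) = 3*2289/(4*23*3) = 24.88 MPa

24.88 MPa


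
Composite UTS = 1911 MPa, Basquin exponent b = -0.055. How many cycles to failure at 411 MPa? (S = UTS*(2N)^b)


N = 0.5 * (S/UTS)^(1/b) = 0.5 * (411/1911)^(1/-0.055) = 6.8212e+11 cycles

6.8212e+11 cycles


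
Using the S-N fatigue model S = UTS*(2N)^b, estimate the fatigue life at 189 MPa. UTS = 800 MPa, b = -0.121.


N = 0.5 * (S/UTS)^(1/b) = 0.5 * (189/800)^(1/-0.121) = 75459.7422 cycles

75459.7422 cycles


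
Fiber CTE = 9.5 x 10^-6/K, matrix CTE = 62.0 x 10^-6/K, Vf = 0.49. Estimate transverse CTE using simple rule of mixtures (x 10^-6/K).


alpha_2 = alpha_f*Vf + alpha_m*(1-Vf) = 9.5*0.49 + 62.0*0.51 = 36.3 x 10^-6/K

36.3 x 10^-6/K


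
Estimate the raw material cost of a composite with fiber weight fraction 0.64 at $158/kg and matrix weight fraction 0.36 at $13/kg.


Cost = cost_f*Wf + cost_m*Wm = 158*0.64 + 13*0.36 = $105.8/kg

$105.8/kg


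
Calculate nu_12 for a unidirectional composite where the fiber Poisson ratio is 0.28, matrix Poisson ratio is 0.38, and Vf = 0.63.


nu_12 = nu_f*Vf + nu_m*(1-Vf) = 0.28*0.63 + 0.38*0.37 = 0.317

0.317


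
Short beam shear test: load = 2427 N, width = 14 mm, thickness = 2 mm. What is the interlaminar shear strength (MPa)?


ILSS = 3F/(4bh) = 3*2427/(4*14*2) = 65.01 MPa

65.01 MPa


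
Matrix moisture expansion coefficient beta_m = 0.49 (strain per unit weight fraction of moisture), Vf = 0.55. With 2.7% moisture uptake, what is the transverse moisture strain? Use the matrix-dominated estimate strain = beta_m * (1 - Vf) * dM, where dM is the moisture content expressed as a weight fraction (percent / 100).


dM = 2.7/100 = 0.027
strain = beta_m * (1-Vf) * dM = 0.49 * 0.45 * 0.027 = 0.0059535

0.0059535


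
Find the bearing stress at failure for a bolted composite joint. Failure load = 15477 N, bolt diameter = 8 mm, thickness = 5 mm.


sigma_br = F/(d*h) = 15477/(8*5) = 386.9 MPa

386.9 MPa


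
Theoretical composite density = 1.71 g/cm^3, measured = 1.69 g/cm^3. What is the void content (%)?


Void% = (rho_theo - rho_actual)/rho_theo * 100 = (1.71 - 1.69)/1.71 * 100 = 1.17%

1.17%


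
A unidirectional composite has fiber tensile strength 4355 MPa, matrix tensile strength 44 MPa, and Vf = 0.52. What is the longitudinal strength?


sigma_1 = sigma_f*Vf + sigma_m*(1-Vf) = 4355*0.52 + 44*0.48 = 2285.7 MPa

2285.7 MPa


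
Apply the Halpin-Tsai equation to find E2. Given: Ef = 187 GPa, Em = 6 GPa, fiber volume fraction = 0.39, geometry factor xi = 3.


eta = (Ef/Em - 1)/(Ef/Em + xi) = (31.1667 - 1)/(31.1667 + 3) = 0.8829
E2 = Em*(1+xi*eta*Vf)/(1-eta*Vf) = 18.6 GPa

18.6 GPa


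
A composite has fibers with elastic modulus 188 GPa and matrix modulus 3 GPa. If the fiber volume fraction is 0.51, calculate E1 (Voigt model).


E1 = Ef*Vf + Em*(1-Vf) = 188*0.51 + 3*0.49 = 97.35 GPa

97.35 GPa


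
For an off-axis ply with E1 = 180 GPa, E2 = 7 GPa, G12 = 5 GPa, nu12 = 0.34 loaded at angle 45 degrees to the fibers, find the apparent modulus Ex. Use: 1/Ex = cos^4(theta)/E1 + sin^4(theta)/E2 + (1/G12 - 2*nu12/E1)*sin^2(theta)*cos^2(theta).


cos^4(45) = 0.25, sin^4(45) = 0.25, sin^2(45)*cos^2(45) = 0.25
1/G12 - 2*nu12/E1 = 1/5 - 2*0.34/180 = 0.196222 GPa^-1
1/Ex = 0.25/180 + 0.25/7 + 0.196222*0.25 = 0.0861587 GPa^-1
Ex = 11.61 GPa

11.61 GPa


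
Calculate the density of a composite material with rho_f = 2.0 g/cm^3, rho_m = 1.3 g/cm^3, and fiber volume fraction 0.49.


rho_c = rho_f*Vf + rho_m*(1-Vf) = 2.0*0.49 + 1.3*0.51 = 1.643 g/cm^3

1.643 g/cm^3


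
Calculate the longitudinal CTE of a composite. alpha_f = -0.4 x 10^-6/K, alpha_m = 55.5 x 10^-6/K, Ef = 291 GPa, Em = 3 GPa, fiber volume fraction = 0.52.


E1 = Ef*Vf + Em*(1-Vf) = 152.76
alpha_1 = (alpha_f*Ef*Vf + alpha_m*Em*(1-Vf))/E1 = 0.13 x 10^-6/K

0.13 x 10^-6/K


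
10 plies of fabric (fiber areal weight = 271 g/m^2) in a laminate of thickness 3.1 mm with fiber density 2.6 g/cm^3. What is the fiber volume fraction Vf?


Vf = n * FAW / (rho_f * h * 1000) = 10 * 271 / (2.6 * 3.1 * 1000) = 0.3362

0.3362


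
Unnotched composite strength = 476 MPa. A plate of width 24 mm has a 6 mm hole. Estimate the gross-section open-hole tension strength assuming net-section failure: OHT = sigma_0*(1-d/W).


OHT = sigma_0*(1-d/W) = 476*(1-6/24) = 357.0 MPa

357.0 MPa


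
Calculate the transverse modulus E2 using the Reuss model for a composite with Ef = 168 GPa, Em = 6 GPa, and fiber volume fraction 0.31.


1/E2 = Vf/Ef + (1-Vf)/Em = 0.31/168 + 0.69/6
E2 = 8.56 GPa

8.56 GPa


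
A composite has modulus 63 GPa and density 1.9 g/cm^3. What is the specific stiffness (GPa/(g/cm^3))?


Specific stiffness = E/rho = 63/1.9 = 33.2 GPa/(g/cm^3)

33.2 GPa/(g/cm^3)


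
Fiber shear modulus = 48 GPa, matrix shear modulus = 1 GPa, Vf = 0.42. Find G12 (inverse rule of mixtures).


1/G12 = Vf/Gf + (1-Vf)/Gm = 0.42/48 + 0.58/1
G12 = 1.7 GPa

1.7 GPa


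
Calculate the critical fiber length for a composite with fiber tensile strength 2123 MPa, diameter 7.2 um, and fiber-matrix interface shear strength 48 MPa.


Lc = sigma_f * d / (2 * tau_i) = 2123 * 7.2 / (2 * 48) = 159.2 um

159.2 um


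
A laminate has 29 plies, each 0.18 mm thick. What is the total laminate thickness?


h = n * t_ply = 29 * 0.18 = 5.22 mm

5.22 mm


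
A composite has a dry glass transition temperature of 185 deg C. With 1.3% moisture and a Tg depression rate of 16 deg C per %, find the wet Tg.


Tg_wet = Tg_dry - k*moisture = 185 - 16*1.3 = 164.2 deg C

164.2 deg C


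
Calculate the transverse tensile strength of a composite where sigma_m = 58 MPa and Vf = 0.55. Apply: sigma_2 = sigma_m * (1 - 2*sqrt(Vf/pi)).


factor = 1 - 2*sqrt(0.55/pi) = 0.1632
sigma_2 = 58 * 0.1632 = 9.46 MPa

9.46 MPa


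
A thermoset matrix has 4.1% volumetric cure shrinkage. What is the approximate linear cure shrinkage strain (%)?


Linear shrinkage ≈ vol_shrink/3 = 4.1/3 = 1.367%

1.367%


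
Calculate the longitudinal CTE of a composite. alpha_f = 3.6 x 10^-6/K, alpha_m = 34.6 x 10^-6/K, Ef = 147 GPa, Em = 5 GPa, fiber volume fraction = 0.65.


E1 = Ef*Vf + Em*(1-Vf) = 97.3
alpha_1 = (alpha_f*Ef*Vf + alpha_m*Em*(1-Vf))/E1 = 4.16 x 10^-6/K

4.16 x 10^-6/K


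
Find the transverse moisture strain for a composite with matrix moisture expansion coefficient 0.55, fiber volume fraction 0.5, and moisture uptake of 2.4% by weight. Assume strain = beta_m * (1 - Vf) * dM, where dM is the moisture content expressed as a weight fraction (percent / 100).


dM = 2.4/100 = 0.024
strain = beta_m * (1-Vf) * dM = 0.55 * 0.5 * 0.024 = 0.0066

0.0066


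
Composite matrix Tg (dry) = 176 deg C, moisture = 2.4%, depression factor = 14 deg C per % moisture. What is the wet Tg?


Tg_wet = Tg_dry - k*moisture = 176 - 14*2.4 = 142.4 deg C

142.4 deg C


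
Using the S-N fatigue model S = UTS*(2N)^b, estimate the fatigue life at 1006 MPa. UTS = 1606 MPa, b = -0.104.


N = 0.5 * (S/UTS)^(1/b) = 0.5 * (1006/1606)^(1/-0.104) = 44.9068 cycles

44.9068 cycles


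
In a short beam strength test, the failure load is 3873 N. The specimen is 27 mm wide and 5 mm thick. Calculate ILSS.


ILSS = 3F/(4bh) = 3*3873/(4*27*5) = 21.52 MPa

21.52 MPa


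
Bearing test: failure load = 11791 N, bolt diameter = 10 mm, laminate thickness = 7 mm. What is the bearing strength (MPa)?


sigma_br = F/(d*h) = 11791/(10*7) = 168.4 MPa

168.4 MPa


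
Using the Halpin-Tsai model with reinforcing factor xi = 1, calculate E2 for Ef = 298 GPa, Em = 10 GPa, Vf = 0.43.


eta = (Ef/Em - 1)/(Ef/Em + xi) = (29.8 - 1)/(29.8 + 1) = 0.9351
E2 = Em*(1+xi*eta*Vf)/(1-eta*Vf) = 23.45 GPa

23.45 GPa


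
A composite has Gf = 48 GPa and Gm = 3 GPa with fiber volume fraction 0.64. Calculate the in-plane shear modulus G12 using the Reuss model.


1/G12 = Vf/Gf + (1-Vf)/Gm = 0.64/48 + 0.36/3
G12 = 7.5 GPa

7.5 GPa


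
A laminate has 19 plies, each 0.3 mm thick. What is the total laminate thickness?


h = n * t_ply = 19 * 0.3 = 5.7 mm

5.7 mm


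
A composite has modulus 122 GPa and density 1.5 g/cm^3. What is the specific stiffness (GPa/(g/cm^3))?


Specific stiffness = E/rho = 122/1.5 = 81.3 GPa/(g/cm^3)

81.3 GPa/(g/cm^3)


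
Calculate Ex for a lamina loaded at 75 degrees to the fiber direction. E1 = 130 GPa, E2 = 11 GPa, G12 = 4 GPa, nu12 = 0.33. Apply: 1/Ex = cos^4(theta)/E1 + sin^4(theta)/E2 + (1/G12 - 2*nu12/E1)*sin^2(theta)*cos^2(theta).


cos^4(75) = 0.004487, sin^4(75) = 0.870513, sin^2(75)*cos^2(75) = 0.0625
1/G12 - 2*nu12/E1 = 1/4 - 2*0.33/130 = 0.244923 GPa^-1
1/Ex = 0.004487/130 + 0.870513/11 + 0.244923*0.0625 = 0.0944797 GPa^-1
Ex = 10.58 GPa

10.58 GPa


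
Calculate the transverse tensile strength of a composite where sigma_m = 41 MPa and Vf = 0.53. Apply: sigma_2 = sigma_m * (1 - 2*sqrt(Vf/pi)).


factor = 1 - 2*sqrt(0.53/pi) = 0.1785
sigma_2 = 41 * 0.1785 = 7.32 MPa

7.32 MPa


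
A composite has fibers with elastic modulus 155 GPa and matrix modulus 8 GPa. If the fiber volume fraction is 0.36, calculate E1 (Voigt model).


E1 = Ef*Vf + Em*(1-Vf) = 155*0.36 + 8*0.64 = 60.92 GPa

60.92 GPa


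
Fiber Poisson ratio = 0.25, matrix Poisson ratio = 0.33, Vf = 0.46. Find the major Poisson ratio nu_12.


nu_12 = nu_f*Vf + nu_m*(1-Vf) = 0.25*0.46 + 0.33*0.54 = 0.2932

0.2932


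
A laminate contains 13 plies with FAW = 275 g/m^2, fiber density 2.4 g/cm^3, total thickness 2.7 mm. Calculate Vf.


Vf = n * FAW / (rho_f * h * 1000) = 13 * 275 / (2.4 * 2.7 * 1000) = 0.5517

0.5517


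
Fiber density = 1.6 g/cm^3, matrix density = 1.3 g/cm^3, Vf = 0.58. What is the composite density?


rho_c = rho_f*Vf + rho_m*(1-Vf) = 1.6*0.58 + 1.3*0.42 = 1.474 g/cm^3

1.474 g/cm^3


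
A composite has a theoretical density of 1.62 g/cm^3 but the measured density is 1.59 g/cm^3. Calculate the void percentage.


Void% = (rho_theo - rho_actual)/rho_theo * 100 = (1.62 - 1.59)/1.62 * 100 = 1.85%

1.85%


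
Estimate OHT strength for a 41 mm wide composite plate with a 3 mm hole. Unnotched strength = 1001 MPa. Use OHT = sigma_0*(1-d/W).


OHT = sigma_0*(1-d/W) = 1001*(1-3/41) = 927.8 MPa

927.8 MPa


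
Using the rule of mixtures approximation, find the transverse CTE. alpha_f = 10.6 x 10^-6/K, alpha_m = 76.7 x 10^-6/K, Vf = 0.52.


alpha_2 = alpha_f*Vf + alpha_m*(1-Vf) = 10.6*0.52 + 76.7*0.48 = 42.3 x 10^-6/K

42.3 x 10^-6/K


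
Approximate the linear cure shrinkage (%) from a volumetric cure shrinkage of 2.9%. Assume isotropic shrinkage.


Linear shrinkage ≈ vol_shrink/3 = 2.9/3 = 0.967%

0.967%


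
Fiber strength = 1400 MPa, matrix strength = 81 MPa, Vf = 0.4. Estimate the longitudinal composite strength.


sigma_1 = sigma_f*Vf + sigma_m*(1-Vf) = 1400*0.4 + 81*0.6 = 608.6 MPa

608.6 MPa


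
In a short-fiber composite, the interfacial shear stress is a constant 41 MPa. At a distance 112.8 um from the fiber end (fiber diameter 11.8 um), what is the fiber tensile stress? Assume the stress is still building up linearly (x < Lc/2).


Force balance: sigma_f * (pi*d^2/4) = tau * (pi*d) * x  ->  sigma_f = 4 * tau * x / d
sigma_f = 4 * 41 * 112.8 / 11.8 = 1567.7 MPa

1567.7 MPa


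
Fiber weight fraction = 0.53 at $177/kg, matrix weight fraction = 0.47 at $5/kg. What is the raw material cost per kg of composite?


Cost = cost_f*Wf + cost_m*Wm = 177*0.53 + 5*0.47 = $96.16/kg

$96.16/kg


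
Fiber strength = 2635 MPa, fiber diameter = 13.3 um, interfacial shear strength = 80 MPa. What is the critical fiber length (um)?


Lc = sigma_f * d / (2 * tau_i) = 2635 * 13.3 / (2 * 80) = 219.0 um

219.0 um


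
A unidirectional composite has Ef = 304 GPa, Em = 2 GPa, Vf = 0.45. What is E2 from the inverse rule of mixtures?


1/E2 = Vf/Ef + (1-Vf)/Em = 0.45/304 + 0.55/2
E2 = 3.62 GPa

3.62 GPa


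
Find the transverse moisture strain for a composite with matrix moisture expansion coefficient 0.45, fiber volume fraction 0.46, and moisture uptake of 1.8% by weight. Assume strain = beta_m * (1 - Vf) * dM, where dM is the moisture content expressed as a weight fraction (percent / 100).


dM = 1.8/100 = 0.018
strain = beta_m * (1-Vf) * dM = 0.45 * 0.54 * 0.018 = 0.004374

0.004374


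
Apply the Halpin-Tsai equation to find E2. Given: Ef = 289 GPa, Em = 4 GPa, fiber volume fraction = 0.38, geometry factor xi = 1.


eta = (Ef/Em - 1)/(Ef/Em + xi) = (72.25 - 1)/(72.25 + 1) = 0.9727
E2 = Em*(1+xi*eta*Vf)/(1-eta*Vf) = 8.69 GPa

8.69 GPa
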